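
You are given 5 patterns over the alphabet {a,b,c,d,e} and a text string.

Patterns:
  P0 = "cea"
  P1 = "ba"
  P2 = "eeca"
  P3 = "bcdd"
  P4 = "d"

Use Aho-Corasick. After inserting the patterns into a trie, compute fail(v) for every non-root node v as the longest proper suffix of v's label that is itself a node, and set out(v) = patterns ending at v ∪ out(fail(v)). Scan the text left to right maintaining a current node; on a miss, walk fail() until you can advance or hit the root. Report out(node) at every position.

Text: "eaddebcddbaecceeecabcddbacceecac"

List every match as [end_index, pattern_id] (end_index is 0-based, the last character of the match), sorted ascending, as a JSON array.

Build automaton:
Trie (insert patterns):
  n0 'ε': b→4 c→1 d→13 e→6
  n1 'c': e→2
  n2 'ce': a→3
  n3 'cea': ·  ←P0
  n4 'b': a→5 c→10
  n5 'ba': ·  ←P1
  n6 'e': e→7
  n7 'ee': c→8
  n8 'eec': a→9
  n9 'eeca': ·  ←P2
  n10 'bc': d→11
  n11 'bcd': d→12
  n12 'bcdd': ·  ←P3
  n13 'd': ·  ←P4

Failure links (BFS by depth):
  n1('c'): parent n0 fail=0; on 'c' 0 → fail=0;  out ∅∪∅=∅
  n4('b'): parent n0 fail=0; on 'b' 0 → fail=0;  out ∅∪∅=∅
  n6('e'): parent n0 fail=0; on 'e' 0 → fail=0;  out ∅∪∅=∅
  n13('d'): parent n0 fail=0; on 'd' 0 → fail=0;  out {4}∪∅={4}
  n2('ce'): parent n1 fail=0; on 'e' 0 → fail=6;  out ∅∪∅=∅
  n5('ba'): parent n4 fail=0; on 'a' 0 → fail=0;  out {1}∪∅={1}
  n7('ee'): parent n6 fail=0; on 'e' 0 → fail=6;  out ∅∪∅=∅
  n10('bc'): parent n4 fail=0; on 'c' 0 → fail=1;  out ∅∪∅=∅
  n3('cea'): parent n2 fail=6; on 'a' 6→0 → fail=0;  out {0}∪∅={0}
  n8('eec'): parent n7 fail=6; on 'c' 6→0 → fail=1;  out ∅∪∅=∅
  n11('bcd'): parent n10 fail=1; on 'd' 1→0 → fail=13;  out ∅∪{4}={4}
  n9('eeca'): parent n8 fail=1; on 'a' 1→0 → fail=0;  out {2}∪∅={2}
  n12('bcdd'): parent n11 fail=13; on 'd' 13→0 → fail=13;  out {3}∪{4}={3,4}

Scan:
i=0 'e': node 0→6
i=1 'a': node 6→0 (fail-walked)
i=2 'd': node 0→13  → match P4@[2:2]
i=3 'd': node 13→13 (fail-walked)  → match P4@[3:3]
i=4 'e': node 13→6 (fail-walked)
i=5 'b': node 6→4 (fail-walked)
i=6 'c': node 4→10
i=7 'd': node 10→11  → match P4@[7:7]
i=8 'd': node 11→12  → match P3@[5:8],P4@[8:8]
i=9 'b': node 12→4 (fail-walked)
i=10 'a': node 4→5  → match P1@[9:10]
i=11 'e': node 5→6 (fail-walked)
i=12 'c': node 6→1 (fail-walked)
i=13 'c': node 1→1 (fail-walked)
i=14 'e': node 1→2
i=15 'e': node 2→7 (fail-walked)
i=16 'e': node 7→7 (fail-walked)
i=17 'c': node 7→8
i=18 'a': node 8→9  → match P2@[15:18]
i=19 'b': node 9→4 (fail-walked)
i=20 'c': node 4→10
i=21 'd': node 10→11  → match P4@[21:21]
i=22 'd': node 11→12  → match P3@[19:22],P4@[22:22]
i=23 'b': node 12→4 (fail-walked)
i=24 'a': node 4→5  → match P1@[23:24]
i=25 'c': node 5→1 (fail-walked)
i=26 'c': node 1→1 (fail-walked)
i=27 'e': node 1→2
i=28 'e': node 2→7 (fail-walked)
i=29 'c': node 7→8
i=30 'a': node 8→9  → match P2@[27:30]
i=31 'c': node 9→1 (fail-walked)

Result: [[2,4],[3,4],[7,4],[8,3],[8,4],[10,1],[18,2],[21,4],[22,3],[22,4],[24,1],[30,2]]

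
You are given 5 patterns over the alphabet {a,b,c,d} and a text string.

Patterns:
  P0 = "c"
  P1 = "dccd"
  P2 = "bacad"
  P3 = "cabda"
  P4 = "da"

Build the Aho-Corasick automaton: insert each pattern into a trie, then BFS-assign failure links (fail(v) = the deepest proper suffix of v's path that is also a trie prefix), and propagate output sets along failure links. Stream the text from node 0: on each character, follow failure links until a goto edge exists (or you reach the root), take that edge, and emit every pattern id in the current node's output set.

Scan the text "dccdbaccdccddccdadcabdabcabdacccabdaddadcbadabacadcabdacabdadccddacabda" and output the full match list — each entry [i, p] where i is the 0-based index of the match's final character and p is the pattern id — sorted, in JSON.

Build:
Trie (insert patterns):
  n0 'ε': b→6 c→1 d→2
  n1 'c': a→11  ←P0
  n2 'd': a→15 c→3
  n3 'dc': c→4
  n4 'dcc': d→5
  n5 'dccd': ·  ←P1
  n6 'b': a→7
  n7 'ba': c→8
  n8 'bac': a→9
  n9 'baca': d→10
  n10 'bacad': ·  ←P2
  n11 'ca': b→12
  n12 'cab': d→13
  n13 'cabd': a→14
  n14 'cabda': ·  ←P3
  n15 'da': ·  ←P4

Failure links (BFS by depth):
  n1('c'): parent n0 fail=0; on 'c' 0 → fail=0;  out {0}∪∅={0}
  n2('d'): parent n0 fail=0; on 'd' 0 → fail=0;  out ∅∪∅=∅
  n6('b'): parent n0 fail=0; on 'b' 0 → fail=0;  out ∅∪∅=∅
  n3('dc'): parent n2 fail=0; on 'c' 0 → fail=1;  out ∅∪{0}={0}
  n7('ba'): parent n6 fail=0; on 'a' 0 → fail=0;  out ∅∪∅=∅
  n11('ca'): parent n1 fail=0; on 'a' 0 → fail=0;  out ∅∪∅=∅
  n15('da'): parent n2 fail=0; on 'a' 0 → fail=0;  out {4}∪∅={4}
  n4('dcc'): parent n3 fail=1; on 'c' 1→0 → fail=1;  out ∅∪{0}={0}
  n8('bac'): parent n7 fail=0; on 'c' 0 → fail=1;  out ∅∪{0}={0}
  n12('cab'): parent n11 fail=0; on 'b' 0 → fail=6;  out ∅∪∅=∅
  n5('dccd'): parent n4 fail=1; on 'd' 1→0 → fail=2;  out {1}∪∅={1}
  n9('baca'): parent n8 fail=1; on 'a' 1 → fail=11;  out ∅∪∅=∅
  n13('cabd'): parent n12 fail=6; on 'd' 6→0 → fail=2;  out ∅∪∅=∅
  n10('bacad'): parent n9 fail=11; on 'd' 11→0 → fail=2;  out {2}∪∅={2}
  n14('cabda'): parent n13 fail=2; on 'a' 2 → fail=15;  out {3}∪{4}={3,4}

Scan:
i=0 'd': node 0→2
i=1 'c': node 2→3  emit P0@[1:1]
i=2 'c': node 3→4  emit P0@[2:2]
i=3 'd': node 4→5  emit P1@[0:3]
i=4 'b': node 5→6 (fail-walked)
i=5 'a': node 6→7
i=6 'c': node 7→8  emit P0@[6:6]
i=7 'c': node 8→1 (fail-walked)  emit P0@[7:7]
i=8 'd': node 1→2 (fail-walked)
i=9 'c': node 2→3  emit P0@[9:9]
i=10 'c': node 3→4  emit P0@[10:10]
i=11 'd': node 4→5  emit P1@[8:11]
i=12 'd': node 5→2 (fail-walked)
i=13 'c': node 2→3  emit P0@[13:13]
i=14 'c': node 3→4  emit P0@[14:14]
i=15 'd': node 4→5  emit P1@[12:15]
i=16 'a': node 5→15 (fail-walked)  emit P4@[15:16]
i=17 'd': node 15→2 (fail-walked)
i=18 'c': node 2→3  emit P0@[18:18]
i=19 'a': node 3→11 (fail-walked)
i=20 'b': node 11→12
i=21 'd': node 12→13
i=22 'a': node 13→14  emit P3@[18:22],P4@[21:22]
i=23 'b': node 14→6 (fail-walked)
i=24 'c': node 6→1 (fail-walked)  emit P0@[24:24]
i=25 'a': node 1→11
i=26 'b': node 11→12
i=27 'd': node 12→13
i=28 'a': node 13→14  emit P3@[24:28],P4@[27:28]
i=29 'c': node 14→1 (fail-walked)  emit P0@[29:29]
i=30 'c': node 1→1 (fail-walked)  emit P0@[30:30]
i=31 'c': node 1→1 (fail-walked)  emit P0@[31:31]
i=32 'a': node 1→11
i=33 'b': node 11→12
i=34 'd': node 12→13
i=35 'a': node 13→14  emit P3@[31:35],P4@[34:35]
i=36 'd': node 14→2 (fail-walked)
i=37 'd': node 2→2 (fail-walked)
i=38 'a': node 2→15  emit P4@[37:38]
i=39 'd': node 15→2 (fail-walked)
i=40 'c': node 2→3  emit P0@[40:40]
i=41 'b': node 3→6 (fail-walked)
i=42 'a': node 6→7
i=43 'd': node 7→2 (fail-walked)
i=44 'a': node 2→15  emit P4@[43:44]
i=45 'b': node 15→6 (fail-walked)
i=46 'a': node 6→7
i=47 'c': node 7→8  emit P0@[47:47]
i=48 'a': node 8→9
i=49 'd': node 9→10  emit P2@[45:49]
i=50 'c': node 10→3 (fail-walked)  emit P0@[50:50]
i=51 'a': node 3→11 (fail-walked)
i=52 'b': node 11→12
i=53 'd': node 12→13
i=54 'a': node 13→14  emit P3@[50:54],P4@[53:54]
i=55 'c': node 14→1 (fail-walked)  emit P0@[55:55]
i=56 'a': node 1→11
i=57 'b': node 11→12
i=58 'd': node 12→13
i=59 'a': node 13→14  emit P3@[55:59],P4@[58:59]
i=60 'd': node 14→2 (fail-walked)
i=61 'c': node 2→3  emit P0@[61:61]
i=62 'c': node 3→4  emit P0@[62:62]
i=63 'd': node 4→5  emit P1@[60:63]
i=64 'd': node 5→2 (fail-walked)
i=65 'a': node 2→15  emit P4@[64:65]
i=66 'c': node 15→1 (fail-walked)  emit P0@[66:66]
i=67 'a': node 1→11
i=68 'b': node 11→12
i=69 'd': node 12→13
i=70 'a': node 13→14  emit P3@[66:70],P4@[69:70]

All matches (sorted): [[1,0],[2,0],[3,1],[6,0],[7,0],[9,0],[10,0],[11,1],[13,0],[14,0],[15,1],[16,4],[18,0],[22,3],[22,4],[24,0],[28,3],[28,4],[29,0],[30,0],[31,0],[35,3],[35,4],[38,4],[40,0],[44,4],[47,0],[49,2],[50,0],[54,3],[54,4],[55,0],[59,3],[59,4],[61,0],[62,0],[63,1],[65,4],[66,0],[70,3],[70,4]]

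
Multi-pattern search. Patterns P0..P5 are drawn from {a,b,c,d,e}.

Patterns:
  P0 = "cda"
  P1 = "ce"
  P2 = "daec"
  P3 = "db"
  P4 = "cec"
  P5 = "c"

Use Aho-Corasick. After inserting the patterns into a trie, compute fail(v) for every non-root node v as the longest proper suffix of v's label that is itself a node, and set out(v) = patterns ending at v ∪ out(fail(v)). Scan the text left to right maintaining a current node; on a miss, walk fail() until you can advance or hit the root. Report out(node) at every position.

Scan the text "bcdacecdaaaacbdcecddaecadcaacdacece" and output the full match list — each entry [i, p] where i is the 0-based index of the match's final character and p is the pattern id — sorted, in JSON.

Build:
Trie nodes:
  0='ε' goto c→1 d→5
  1='c' goto d→2 e→4  ←P5
  2='cd' goto a→3
  3='cda' goto ·  ←P0
  4='ce' goto c→10  ←P1
  5='d' goto a→6 b→9
  6='da' goto e→7
  7='dae' goto c→8
  8='daec' goto ·  ←P2
  9='db' goto ·  ←P3
  10='cec' goto ·  ←P4

Failure links (BFS by depth):
  n1('c'): parent n0 fail=0; on 'c' 0 → fail=0;  out {5}∪∅={5}
  n5('d'): parent n0 fail=0; on 'd' 0 → fail=0;  out ∅∪∅=∅
  n2('cd'): parent n1 fail=0; on 'd' 0 → fail=5;  out ∅∪∅=∅
  n4('ce'): parent n1 fail=0; on 'e' 0 → fail=0;  out {1}∪∅={1}
  n6('da'): parent n5 fail=0; on 'a' 0 → fail=0;  out ∅∪∅=∅
  n9('db'): parent n5 fail=0; on 'b' 0 → fail=0;  out {3}∪∅={3}
  n3('cda'): parent n2 fail=5; on 'a' 5 → fail=6;  out {0}∪∅={0}
  n7('dae'): parent n6 fail=0; on 'e' 0 → fail=0;  out ∅∪∅=∅
  n10('cec'): parent n4 fail=0; on 'c' 0 → fail=1;  out {4}∪{5}={4,5}
  n8('daec'): parent n7 fail=0; on 'c' 0 → fail=1;  out {2}∪{5}={2,5}

Scan:
[0] read 'b'  n0⇒n0
[1] read 'c'  n0⇒n1  → match P5@[1:1]
[2] read 'd'  n1⇒n2
[3] read 'a'  n2⇒n3  → match P0@[1:3]
[4] read 'c'  n3⇒n1 (via fail)  → match P5@[4:4]
[5] read 'e'  n1⇒n4  → match P1@[4:5]
[6] read 'c'  n4⇒n10  → match P4@[4:6],P5@[6:6]
[7] read 'd'  n10⇒n2 (via fail)
[8] read 'a'  n2⇒n3  → match P0@[6:8]
[9] read 'a'  n3⇒n0 (via fail)
[10] read 'a'  n0⇒n0
[11] read 'a'  n0⇒n0
[12] read 'c'  n0⇒n1  → match P5@[12:12]
[13] read 'b'  n1⇒n0 (via fail)
[14] read 'd'  n0⇒n5
[15] read 'c'  n5⇒n1 (via fail)  → match P5@[15:15]
[16] read 'e'  n1⇒n4  → match P1@[15:16]
[17] read 'c'  n4⇒n10  → match P4@[15:17],P5@[17:17]
[18] read 'd'  n10⇒n2 (via fail)
[19] read 'd'  n2⇒n5 (via fail)
[20] read 'a'  n5⇒n6
[21] read 'e'  n6⇒n7
[22] read 'c'  n7⇒n8  → match P2@[19:22],P5@[22:22]
[23] read 'a'  n8⇒n0 (via fail)
[24] read 'd'  n0⇒n5
[25] read 'c'  n5⇒n1 (via fail)  → match P5@[25:25]
[26] read 'a'  n1⇒n0 (via fail)
[27] read 'a'  n0⇒n0
[28] read 'c'  n0⇒n1  → match P5@[28:28]
[29] read 'd'  n1⇒n2
[30] read 'a'  n2⇒n3  → match P0@[28:30]
[31] read 'c'  n3⇒n1 (via fail)  → match P5@[31:31]
[32] read 'e'  n1⇒n4  → match P1@[31:32]
[33] read 'c'  n4⇒n10  → match P4@[31:33],P5@[33:33]
[34] read 'e'  n10⇒n4 (via fail)  → match P1@[33:34]

Matches: [[1,5],[3,0],[4,5],[5,1],[6,4],[6,5],[8,0],[12,5],[15,5],[16,1],[17,4],[17,5],[22,2],[22,5],[25,5],[28,5],[30,0],[31,5],[32,1],[33,4],[33,5],[34,1]]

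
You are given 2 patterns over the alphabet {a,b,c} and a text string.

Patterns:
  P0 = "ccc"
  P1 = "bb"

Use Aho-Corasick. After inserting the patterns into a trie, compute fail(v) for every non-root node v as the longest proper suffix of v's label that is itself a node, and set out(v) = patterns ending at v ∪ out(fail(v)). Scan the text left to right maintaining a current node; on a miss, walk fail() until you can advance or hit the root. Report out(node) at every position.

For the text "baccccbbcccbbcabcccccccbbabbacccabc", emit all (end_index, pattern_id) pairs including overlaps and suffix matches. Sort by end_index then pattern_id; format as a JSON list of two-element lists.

Build automaton:
Trie nodes:
  n0 'ε': b→4 c→1
  n1 'c': c→2
  n2 'cc': c→3
  n3 'ccc': ·  ←P0
  n4 'b': b→5
  n5 'bb': ·  ←P1

BFS fail/out derivation:
  fail(1) 'c': from fail(0)=0 chase 'c': 0 ⇒ 0;  out=∅∪out(0)=∅
  fail(4) 'b': from fail(0)=0 chase 'b': 0 ⇒ 0;  out=∅∪out(0)=∅
  fail(2) 'cc': from fail(1)=0 chase 'c': 0 ⇒ 1;  out=∅∪out(1)=∅
  fail(5) 'bb': from fail(4)=0 chase 'b': 0 ⇒ 4;  out={1}∪out(4)={1}
  fail(3) 'ccc': from fail(2)=1 chase 'c': 1 ⇒ 2;  out={0}∪out(2)={0}

Text stream:
pos 0 'b': at 4
pos 1 'a': at 0 (fail-walked)
pos 2 'c': at 1
pos 3 'c': at 2
pos 4 'c': at 3  → match P0@[2:4]
pos 5 'c': at 3 (fail-walked)  → match P0@[3:5]
pos 6 'b': at 4 (fail-walked)
pos 7 'b': at 5  → match P1@[6:7]
pos 8 'c': at 1 (fail-walked)
pos 9 'c': at 2
pos 10 'c': at 3  → match P0@[8:10]
pos 11 'b': at 4 (fail-walked)
pos 12 'b': at 5  → match P1@[11:12]
pos 13 'c': at 1 (fail-walked)
pos 14 'a': at 0 (fail-walked)
pos 15 'b': at 4
pos 16 'c': at 1 (fail-walked)
pos 17 'c': at 2
pos 18 'c': at 3  → match P0@[16:18]
pos 19 'c': at 3 (fail-walked)  → match P0@[17:19]
pos 20 'c': at 3 (fail-walked)  → match P0@[18:20]
pos 21 'c': at 3 (fail-walked)  → match P0@[19:21]
pos 22 'c': at 3 (fail-walked)  → match P0@[20:22]
pos 23 'b': at 4 (fail-walked)
pos 24 'b': at 5  → match P1@[23:24]
pos 25 'a': at 0 (fail-walked)
pos 26 'b': at 4
pos 27 'b': at 5  → match P1@[26:27]
pos 28 'a': at 0 (fail-walked)
pos 29 'c': at 1
pos 30 'c': at 2
pos 31 'c': at 3  → match P0@[29:31]
pos 32 'a': at 0 (fail-walked)
pos 33 'b': at 4
pos 34 'c': at 1 (fail-walked)

Result: [[4,0],[5,0],[7,1],[10,0],[12,1],[18,0],[19,0],[20,0],[21,0],[22,0],[24,1],[27,1],[31,0]]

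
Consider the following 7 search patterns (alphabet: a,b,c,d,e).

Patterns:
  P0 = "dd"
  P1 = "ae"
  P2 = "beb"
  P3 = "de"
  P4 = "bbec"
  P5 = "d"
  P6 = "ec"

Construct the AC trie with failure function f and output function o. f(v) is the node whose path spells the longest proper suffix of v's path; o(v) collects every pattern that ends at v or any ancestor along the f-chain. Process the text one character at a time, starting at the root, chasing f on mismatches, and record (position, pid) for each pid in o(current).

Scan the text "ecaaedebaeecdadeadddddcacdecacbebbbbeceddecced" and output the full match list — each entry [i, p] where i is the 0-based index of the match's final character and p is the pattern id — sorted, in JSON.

Build automaton:
Trie (insert patterns):
  n0 'ε': a→3 b→5 d→1 e→12
  n1 'd': d→2 e→8  [P5 ends]
  n2 'dd': ·  [P0 ends]
  n3 'a': e→4
  n4 'ae': ·  [P1 ends]
  n5 'b': b→9 e→6
  n6 'be': b→7
  n7 'beb': ·  [P2 ends]
  n8 'de': ·  [P3 ends]
  n9 'bb': e→10
  n10 'bbe': c→11
  n11 'bbec': ·  [P4 ends]
  n12 'e': c→13
  n13 'ec': ·  [P6 ends]

Failure links (BFS by depth):
  fail(1) 'd': from fail(0)=0 chase 'd': 0 ⇒ 0;  out={5}∪out(0)={5}
  fail(3) 'a': from fail(0)=0 chase 'a': 0 ⇒ 0;  out=∅∪out(0)=∅
  fail(5) 'b': from fail(0)=0 chase 'b': 0 ⇒ 0;  out=∅∪out(0)=∅
  fail(12) 'e': from fail(0)=0 chase 'e': 0 ⇒ 0;  out=∅∪out(0)=∅
  fail(2) 'dd': from fail(1)=0 chase 'd': 0 ⇒ 1;  out={0}∪out(1)={0,5}
  fail(4) 'ae': from fail(3)=0 chase 'e': 0 ⇒ 12;  out={1}∪out(12)={1}
  fail(6) 'be': from fail(5)=0 chase 'e': 0 ⇒ 12;  out=∅∪out(12)=∅
  fail(8) 'de': from fail(1)=0 chase 'e': 0 ⇒ 12;  out={3}∪out(12)={3}
  fail(9) 'bb': from fail(5)=0 chase 'b': 0 ⇒ 5;  out=∅∪out(5)=∅
  fail(13) 'ec': from fail(12)=0 chase 'c': 0 ⇒ 0;  out={6}∪out(0)={6}
  fail(7) 'beb': from fail(6)=12 chase 'b': 12→0 ⇒ 5;  out={2}∪out(5)={2}
  fail(10) 'bbe': from fail(9)=5 chase 'e': 5 ⇒ 6;  out=∅∪out(6)=∅
  fail(11) 'bbec': from fail(10)=6 chase 'c': 6→12 ⇒ 13;  out={4}∪out(13)={4,6}

Scan:
pos 0 'e': at 12
pos 1 'c': at 13  emit P6@[0:1]
pos 2 'a': at 3 ·f
pos 3 'a': at 3 ·f
pos 4 'e': at 4  emit P1@[3:4]
pos 5 'd': at 1 ·f  emit P5@[5:5]
pos 6 'e': at 8  emit P3@[5:6]
pos 7 'b': at 5 ·f
pos 8 'a': at 3 ·f
pos 9 'e': at 4  emit P1@[8:9]
pos 10 'e': at 12 ·f
pos 11 'c': at 13  emit P6@[10:11]
pos 12 'd': at 1 ·f  emit P5@[12:12]
pos 13 'a': at 3 ·f
pos 14 'd': at 1 ·f  emit P5@[14:14]
pos 15 'e': at 8  emit P3@[14:15]
pos 16 'a': at 3 ·f
pos 17 'd': at 1 ·f  emit P5@[17:17]
pos 18 'd': at 2  emit P0@[17:18],P5@[18:18]
pos 19 'd': at 2 ·f  emit P0@[18:19],P5@[19:19]
pos 20 'd': at 2 ·f  emit P0@[19:20],P5@[20:20]
pos 21 'd': at 2 ·f  emit P0@[20:21],P5@[21:21]
pos 22 'c': at 0 ·f
pos 23 'a': at 3
pos 24 'c': at 0 ·f
pos 25 'd': at 1  emit P5@[25:25]
pos 26 'e': at 8  emit P3@[25:26]
pos 27 'c': at 13 ·f  emit P6@[26:27]
pos 28 'a': at 3 ·f
pos 29 'c': at 0 ·f
pos 30 'b': at 5
pos 31 'e': at 6
pos 32 'b': at 7  emit P2@[30:32]
pos 33 'b': at 9 ·f
pos 34 'b': at 9 ·f
pos 35 'b': at 9 ·f
pos 36 'e': at 10
pos 37 'c': at 11  emit P4@[34:37],P6@[36:37]
pos 38 'e': at 12 ·f
pos 39 'd': at 1 ·f  emit P5@[39:39]
pos 40 'd': at 2  emit P0@[39:40],P5@[40:40]
pos 41 'e': at 8 ·f  emit P3@[40:41]
pos 42 'c': at 13 ·f  emit P6@[41:42]
pos 43 'c': at 0 ·f
pos 44 'e': at 12
pos 45 'd': at 1 ·f  emit P5@[45:45]

Matches: [[1,6],[4,1],[5,5],[6,3],[9,1],[11,6],[12,5],[14,5],[15,3],[17,5],[18,0],[18,5],[19,0],[19,5],[20,0],[20,5],[21,0],[21,5],[25,5],[26,3],[27,6],[32,2],[37,4],[37,6],[39,5],[40,0],[40,5],[41,3],[42,6],[45,5]]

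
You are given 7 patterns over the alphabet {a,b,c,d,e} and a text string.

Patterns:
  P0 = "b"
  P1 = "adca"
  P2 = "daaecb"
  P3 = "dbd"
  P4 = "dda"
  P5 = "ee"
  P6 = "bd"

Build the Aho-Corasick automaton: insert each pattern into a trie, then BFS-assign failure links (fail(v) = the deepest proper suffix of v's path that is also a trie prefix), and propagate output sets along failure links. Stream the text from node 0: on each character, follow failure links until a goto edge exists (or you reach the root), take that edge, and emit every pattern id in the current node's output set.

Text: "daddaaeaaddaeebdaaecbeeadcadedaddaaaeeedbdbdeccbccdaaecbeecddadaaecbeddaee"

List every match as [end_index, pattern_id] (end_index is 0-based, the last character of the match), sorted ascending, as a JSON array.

Build automaton:
Trie (insert patterns):
  0='ε' goto a→2 b→1 d→6 e→16
  1='b' goto d→18  [P0 ends]
  2='a' goto d→3
  3='ad' goto c→4
  4='adc' goto a→5
  5='adca' goto ·  [P1 ends]
  6='d' goto a→7 b→12 d→14
  7='da' goto a→8
  8='daa' goto e→9
  9='daae' goto c→10
  10='daaec' goto b→11
  11='daaecb' goto ·  [P2 ends]
  12='db' goto d→13
  13='dbd' goto ·  [P3 ends]
  14='dd' goto a→15
  15='dda' goto ·  [P4 ends]
  16='e' goto e→17
  17='ee' goto ·  [P5 ends]
  18='bd' goto ·  [P6 ends]

Failure links (BFS by depth):
  fail(1) 'b': from fail(0)=0 chase 'b': 0 ⇒ 0;  out={0}∪out(0)={0}
  fail(2) 'a': from fail(0)=0 chase 'a': 0 ⇒ 0;  out=∅∪out(0)=∅
  fail(6) 'd': from fail(0)=0 chase 'd': 0 ⇒ 0;  out=∅∪out(0)=∅
  fail(16) 'e': from fail(0)=0 chase 'e': 0 ⇒ 0;  out=∅∪out(0)=∅
  fail(3) 'ad': from fail(2)=0 chase 'd': 0 ⇒ 6;  out=∅∪out(6)=∅
  fail(7) 'da': from fail(6)=0 chase 'a': 0 ⇒ 2;  out=∅∪out(2)=∅
  fail(12) 'db': from fail(6)=0 chase 'b': 0 ⇒ 1;  out=∅∪out(1)={0}
  fail(14) 'dd': from fail(6)=0 chase 'd': 0 ⇒ 6;  out=∅∪out(6)=∅
  fail(17) 'ee': from fail(16)=0 chase 'e': 0 ⇒ 16;  out={5}∪out(16)={5}
  fail(18) 'bd': from fail(1)=0 chase 'd': 0 ⇒ 6;  out={6}∪out(6)={6}
  fail(4) 'adc': from fail(3)=6 chase 'c': 6→0 ⇒ 0;  out=∅∪out(0)=∅
  fail(8) 'daa': from fail(7)=2 chase 'a': 2→0 ⇒ 2;  out=∅∪out(2)=∅
  fail(13) 'dbd': from fail(12)=1 chase 'd': 1 ⇒ 18;  out={3}∪out(18)={3,6}
  fail(15) 'dda': from fail(14)=6 chase 'a': 6 ⇒ 7;  out={4}∪out(7)={4}
  fail(5) 'adca': from fail(4)=0 chase 'a': 0 ⇒ 2;  out={1}∪out(2)={1}
  fail(9) 'daae': from fail(8)=2 chase 'e': 2→0 ⇒ 16;  out=∅∪out(16)=∅
  fail(10) 'daaec': from fail(9)=16 chase 'c': 16→0 ⇒ 0;  out=∅∪out(0)=∅
  fail(11) 'daaecb': from fail(10)=0 chase 'b': 0 ⇒ 1;  out={2}∪out(1)={0,2}

Text stream:
[0] read 'd'  n0⇒n6
[1] read 'a'  n6⇒n7
[2] read 'd'  n7⇒n3 ·f
[3] read 'd'  n3⇒n14 ·f
[4] read 'a'  n14⇒n15  → match P4@[2:4]
[5] read 'a'  n15⇒n8 ·f
[6] read 'e'  n8⇒n9
[7] read 'a'  n9⇒n2 ·f
[8] read 'a'  n2⇒n2 ·f
[9] read 'd'  n2⇒n3
[10] read 'd'  n3⇒n14 ·f
[11] read 'a'  n14⇒n15  → match P4@[9:11]
[12] read 'e'  n15⇒n16 ·f
[13] read 'e'  n16⇒n17  → match P5@[12:13]
[14] read 'b'  n17⇒n1 ·f  → match P0@[14:14]
[15] read 'd'  n1⇒n18  → match P6@[14:15]
[16] read 'a'  n18⇒n7 ·f
[17] read 'a'  n7⇒n8
[18] read 'e'  n8⇒n9
[19] read 'c'  n9⇒n10
[20] read 'b'  n10⇒n11  → match P0@[20:20],P2@[15:20]
[21] read 'e'  n11⇒n16 ·f
[22] read 'e'  n16⇒n17  → match P5@[21:22]
[23] read 'a'  n17⇒n2 ·f
[24] read 'd'  n2⇒n3
[25] read 'c'  n3⇒n4
[26] read 'a'  n4⇒n5  → match P1@[23:26]
[27] read 'd'  n5⇒n3 ·f
[28] read 'e'  n3⇒n16 ·f
[29] read 'd'  n16⇒n6 ·f
[30] read 'a'  n6⇒n7
[31] read 'd'  n7⇒n3 ·f
[32] read 'd'  n3⇒n14 ·f
[33] read 'a'  n14⇒n15  → match P4@[31:33]
[34] read 'a'  n15⇒n8 ·f
[35] read 'a'  n8⇒n2 ·f
[36] read 'e'  n2⇒n16 ·f
[37] read 'e'  n16⇒n17  → match P5@[36:37]
[38] read 'e'  n17⇒n17 ·f  → match P5@[37:38]
[39] read 'd'  n17⇒n6 ·f
[40] read 'b'  n6⇒n12  → match P0@[40:40]
[41] read 'd'  n12⇒n13  → match P3@[39:41],P6@[40:41]
[42] read 'b'  n13⇒n12 ·f  → match P0@[42:42]
[43] read 'd'  n12⇒n13  → match P3@[41:43],P6@[42:43]
[44] read 'e'  n13⇒n16 ·f
[45] read 'c'  n16⇒n0 ·f
[46] read 'c'  n0⇒n0
[47] read 'b'  n0⇒n1  → match P0@[47:47]
[48] read 'c'  n1⇒n0 ·f
[49] read 'c'  n0⇒n0
[50] read 'd'  n0⇒n6
[51] read 'a'  n6⇒n7
[52] read 'a'  n7⇒n8
[53] read 'e'  n8⇒n9
[54] read 'c'  n9⇒n10
[55] read 'b'  n10⇒n11  → match P0@[55:55],P2@[50:55]
[56] read 'e'  n11⇒n16 ·f
[57] read 'e'  n16⇒n17  → match P5@[56:57]
[58] read 'c'  n17⇒n0 ·f
[59] read 'd'  n0⇒n6
[60] read 'd'  n6⇒n14
[61] read 'a'  n14⇒n15  → match P4@[59:61]
[62] read 'd'  n15⇒n3 ·f
[63] read 'a'  n3⇒n7 ·f
[64] read 'a'  n7⇒n8
[65] read 'e'  n8⇒n9
[66] read 'c'  n9⇒n10
[67] read 'b'  n10⇒n11  → match P0@[67:67],P2@[62:67]
[68] read 'e'  n11⇒n16 ·f
[69] read 'd'  n16⇒n6 ·f
[70] read 'd'  n6⇒n14
[71] read 'a'  n14⇒n15  → match P4@[69:71]
[72] read 'e'  n15⇒n16 ·f
[73] read 'e'  n16⇒n17  → match P5@[72:73]

Matches: [[4,4],[11,4],[13,5],[14,0],[15,6],[20,0],[20,2],[22,5],[26,1],[33,4],[37,5],[38,5],[40,0],[41,3],[41,6],[42,0],[43,3],[43,6],[47,0],[55,0],[55,2],[57,5],[61,4],[67,0],[67,2],[71,4],[73,5]]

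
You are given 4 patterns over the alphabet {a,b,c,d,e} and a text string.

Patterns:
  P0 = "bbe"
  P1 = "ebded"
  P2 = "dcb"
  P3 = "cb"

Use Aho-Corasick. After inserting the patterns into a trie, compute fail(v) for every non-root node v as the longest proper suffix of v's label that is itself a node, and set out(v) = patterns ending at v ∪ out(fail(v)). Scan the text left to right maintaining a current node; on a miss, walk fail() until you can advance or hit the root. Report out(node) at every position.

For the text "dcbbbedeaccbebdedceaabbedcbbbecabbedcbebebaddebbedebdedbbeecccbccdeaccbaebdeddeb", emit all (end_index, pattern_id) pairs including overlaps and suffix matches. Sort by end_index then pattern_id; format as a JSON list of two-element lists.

Build:
Trie nodes:
  0='ε' goto b→1 c→12 d→9 e→4
  1='b' goto b→2
  2='bb' goto e→3
  3='bbe' goto ·  [P0 ends]
  4='e' goto b→5
  5='eb' goto d→6
  6='ebd' goto e→7
  7='ebde' goto d→8
  8='ebded' goto ·  [P1 ends]
  9='d' goto c→10
  10='dc' goto b→11
  11='dcb' goto ·  [P2 ends]
  12='c' goto b→13
  13='cb' goto ·  [P3 ends]

BFS fail/out derivation:
  n1('b'): parent n0 fail=0; on 'b' 0 → fail=0;  out ∅∪∅=∅
  n4('e'): parent n0 fail=0; on 'e' 0 → fail=0;  out ∅∪∅=∅
  n9('d'): parent n0 fail=0; on 'd' 0 → fail=0;  out ∅∪∅=∅
  n12('c'): parent n0 fail=0; on 'c' 0 → fail=0;  out ∅∪∅=∅
  n2('bb'): parent n1 fail=0; on 'b' 0 → fail=1;  out ∅∪∅=∅
  n5('eb'): parent n4 fail=0; on 'b' 0 → fail=1;  out ∅∪∅=∅
  n10('dc'): parent n9 fail=0; on 'c' 0 → fail=12;  out ∅∪∅=∅
  n13('cb'): parent n12 fail=0; on 'b' 0 → fail=1;  out {3}∪∅={3}
  n3('bbe'): parent n2 fail=1; on 'e' 1→0 → fail=4;  out {0}∪∅={0}
  n6('ebd'): parent n5 fail=1; on 'd' 1→0 → fail=9;  out ∅∪∅=∅
  n11('dcb'): parent n10 fail=12; on 'b' 12 → fail=13;  out {2}∪{3}={2,3}
  n7('ebde'): parent n6 fail=9; on 'e' 9→0 → fail=4;  out ∅∪∅=∅
  n8('ebded'): parent n7 fail=4; on 'd' 4→0 → fail=9;  out {1}∪∅={1}

Text stream:
i=0 'd': node 0→9
i=1 'c': node 9→10
i=2 'b': node 10→11  emit P2@[0:2],P3@[1:2]
i=3 'b': node 11→2 (via fail)
i=4 'b': node 2→2 (via fail)
i=5 'e': node 2→3  emit P0@[3:5]
i=6 'd': node 3→9 (via fail)
i=7 'e': node 9→4 (via fail)
i=8 'a': node 4→0 (via fail)
i=9 'c': node 0→12
i=10 'c': node 12→12 (via fail)
i=11 'b': node 12→13  emit P3@[10:11]
i=12 'e': node 13→4 (via fail)
i=13 'b': node 4→5
i=14 'd': node 5→6
i=15 'e': node 6→7
i=16 'd': node 7→8  emit P1@[12:16]
i=17 'c': node 8→10 (via fail)
i=18 'e': node 10→4 (via fail)
i=19 'a': node 4→0 (via fail)
i=20 'a': node 0→0
i=21 'b': node 0→1
i=22 'b': node 1→2
i=23 'e': node 2→3  emit P0@[21:23]
i=24 'd': node 3→9 (via fail)
i=25 'c': node 9→10
i=26 'b': node 10→11  emit P2@[24:26],P3@[25:26]
i=27 'b': node 11→2 (via fail)
i=28 'b': node 2→2 (via fail)
i=29 'e': node 2→3  emit P0@[27:29]
i=30 'c': node 3→12 (via fail)
i=31 'a': node 12→0 (via fail)
i=32 'b': node 0→1
i=33 'b': node 1→2
i=34 'e': node 2→3  emit P0@[32:34]
i=35 'd': node 3→9 (via fail)
i=36 'c': node 9→10
i=37 'b': node 10→11  emit P2@[35:37],P3@[36:37]
i=38 'e': node 11→4 (via fail)
i=39 'b': node 4→5
i=40 'e': node 5→4 (via fail)
i=41 'b': node 4→5
i=42 'a': node 5→0 (via fail)
i=43 'd': node 0→9
i=44 'd': node 9→9 (via fail)
i=45 'e': node 9→4 (via fail)
i=46 'b': node 4→5
i=47 'b': node 5→2 (via fail)
i=48 'e': node 2→3  emit P0@[46:48]
i=49 'd': node 3→9 (via fail)
i=50 'e': node 9→4 (via fail)
i=51 'b': node 4→5
i=52 'd': node 5→6
i=53 'e': node 6→7
i=54 'd': node 7→8  emit P1@[50:54]
i=55 'b': node 8→1 (via fail)
i=56 'b': node 1→2
i=57 'e': node 2→3  emit P0@[55:57]
i=58 'e': node 3→4 (via fail)
i=59 'c': node 4→12 (via fail)
i=60 'c': node 12→12 (via fail)
i=61 'c': node 12→12 (via fail)
i=62 'b': node 12→13  emit P3@[61:62]
i=63 'c': node 13→12 (via fail)
i=64 'c': node 12→12 (via fail)
i=65 'd': node 12→9 (via fail)
i=66 'e': node 9→4 (via fail)
i=67 'a': node 4→0 (via fail)
i=68 'c': node 0→12
i=69 'c': node 12→12 (via fail)
i=70 'b': node 12→13  emit P3@[69:70]
i=71 'a': node 13→0 (via fail)
i=72 'e': node 0→4
i=73 'b': node 4→5
i=74 'd': node 5→6
i=75 'e': node 6→7
i=76 'd': node 7→8  emit P1@[72:76]
i=77 'd': node 8→9 (via fail)
i=78 'e': node 9→4 (via fail)
i=79 'b': node 4→5

All matches (sorted): [[2,2],[2,3],[5,0],[11,3],[16,1],[23,0],[26,2],[26,3],[29,0],[34,0],[37,2],[37,3],[48,0],[54,1],[57,0],[62,3],[70,3],[76,1]]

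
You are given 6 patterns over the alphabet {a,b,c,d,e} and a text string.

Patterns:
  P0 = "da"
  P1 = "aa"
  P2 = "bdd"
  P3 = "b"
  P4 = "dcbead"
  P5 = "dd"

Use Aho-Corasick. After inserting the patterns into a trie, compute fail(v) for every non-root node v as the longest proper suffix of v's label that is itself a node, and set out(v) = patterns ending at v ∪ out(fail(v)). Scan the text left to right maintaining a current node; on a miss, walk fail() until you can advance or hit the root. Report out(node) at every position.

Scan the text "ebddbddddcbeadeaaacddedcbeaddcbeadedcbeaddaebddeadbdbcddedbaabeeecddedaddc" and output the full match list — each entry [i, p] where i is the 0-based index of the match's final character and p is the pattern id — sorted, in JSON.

Construct AC machine:
Trie (insert patterns):
  0='ε' goto a→3 b→5 d→1
  1='d' goto a→2 c→8 d→13
  2='da' goto ·  [P0 ends]
  3='a' goto a→4
  4='aa' goto ·  [P1 ends]
  5='b' goto d→6  [P3 ends]
  6='bd' goto d→7
  7='bdd' goto ·  [P2 ends]
  8='dc' goto b→9
  9='dcb' goto e→10
  10='dcbe' goto a→11
  11='dcbea' goto d→12
  12='dcbead' goto ·  [P4 ends]
  13='dd' goto ·  [P5 ends]

Failure links (BFS by depth):
  n1('d'): parent n0 fail=0; on 'd' 0 → fail=0;  out ∅∪∅=∅
  n3('a'): parent n0 fail=0; on 'a' 0 → fail=0;  out ∅∪∅=∅
  n5('b'): parent n0 fail=0; on 'b' 0 → fail=0;  out {3}∪∅={3}
  n2('da'): parent n1 fail=0; on 'a' 0 → fail=3;  out {0}∪∅={0}
  n4('aa'): parent n3 fail=0; on 'a' 0 → fail=3;  out {1}∪∅={1}
  n6('bd'): parent n5 fail=0; on 'd' 0 → fail=1;  out ∅∪∅=∅
  n8('dc'): parent n1 fail=0; on 'c' 0 → fail=0;  out ∅∪∅=∅
  n13('dd'): parent n1 fail=0; on 'd' 0 → fail=1;  out {5}∪∅={5}
  n7('bdd'): parent n6 fail=1; on 'd' 1 → fail=13;  out {2}∪{5}={2,5}
  n9('dcb'): parent n8 fail=0; on 'b' 0 → fail=5;  out ∅∪{3}={3}
  n10('dcbe'): parent n9 fail=5; on 'e' 5→0 → fail=0;  out ∅∪∅=∅
  n11('dcbea'): parent n10 fail=0; on 'a' 0 → fail=3;  out ∅∪∅=∅
  n12('dcbead'): parent n11 fail=3; on 'd' 3→0 → fail=1;  out {4}∪∅={4}

Run:
[0] read 'e'  n0⇒n0
[1] read 'b'  n0⇒n5  ** P3@[1:1]
[2] read 'd'  n5⇒n6
[3] read 'd'  n6⇒n7  ** P2@[1:3],P5@[2:3]
[4] read 'b'  n7⇒n5 (via fail)  ** P3@[4:4]
[5] read 'd'  n5⇒n6
[6] read 'd'  n6⇒n7  ** P2@[4:6],P5@[5:6]
[7] read 'd'  n7⇒n13 (via fail)  ** P5@[6:7]
[8] read 'd'  n13⇒n13 (via fail)  ** P5@[7:8]
[9] read 'c'  n13⇒n8 (via fail)
[10] read 'b'  n8⇒n9  ** P3@[10:10]
[11] read 'e'  n9⇒n10
[12] read 'a'  n10⇒n11
[13] read 'd'  n11⇒n12  ** P4@[8:13]
[14] read 'e'  n12⇒n0 (via fail)
[15] read 'a'  n0⇒n3
[16] read 'a'  n3⇒n4  ** P1@[15:16]
[17] read 'a'  n4⇒n4 (via fail)  ** P1@[16:17]
[18] read 'c'  n4⇒n0 (via fail)
[19] read 'd'  n0⇒n1
[20] read 'd'  n1⇒n13  ** P5@[19:20]
[21] read 'e'  n13⇒n0 (via fail)
[22] read 'd'  n0⇒n1
[23] read 'c'  n1⇒n8
[24] read 'b'  n8⇒n9  ** P3@[24:24]
[25] read 'e'  n9⇒n10
[26] read 'a'  n10⇒n11
[27] read 'd'  n11⇒n12  ** P4@[22:27]
[28] read 'd'  n12⇒n13 (via fail)  ** P5@[27:28]
[29] read 'c'  n13⇒n8 (via fail)
[30] read 'b'  n8⇒n9  ** P3@[30:30]
[31] read 'e'  n9⇒n10
[32] read 'a'  n10⇒n11
[33] read 'd'  n11⇒n12  ** P4@[28:33]
[34] read 'e'  n12⇒n0 (via fail)
[35] read 'd'  n0⇒n1
[36] read 'c'  n1⇒n8
[37] read 'b'  n8⇒n9  ** P3@[37:37]
[38] read 'e'  n9⇒n10
[39] read 'a'  n10⇒n11
[40] read 'd'  n11⇒n12  ** P4@[35:40]
[41] read 'd'  n12⇒n13 (via fail)  ** P5@[40:41]
[42] read 'a'  n13⇒n2 (via fail)  ** P0@[41:42]
[43] read 'e'  n2⇒n0 (via fail)
[44] read 'b'  n0⇒n5  ** P3@[44:44]
[45] read 'd'  n5⇒n6
[46] read 'd'  n6⇒n7  ** P2@[44:46],P5@[45:46]
[47] read 'e'  n7⇒n0 (via fail)
[48] read 'a'  n0⇒n3
[49] read 'd'  n3⇒n1 (via fail)
[50] read 'b'  n1⇒n5 (via fail)  ** P3@[50:50]
[51] read 'd'  n5⇒n6
[52] read 'b'  n6⇒n5 (via fail)  ** P3@[52:52]
[53] read 'c'  n5⇒n0 (via fail)
[54] read 'd'  n0⇒n1
[55] read 'd'  n1⇒n13  ** P5@[54:55]
[56] read 'e'  n13⇒n0 (via fail)
[57] read 'd'  n0⇒n1
[58] read 'b'  n1⇒n5 (via fail)  ** P3@[58:58]
[59] read 'a'  n5⇒n3 (via fail)
[60] read 'a'  n3⇒n4  ** P1@[59:60]
[61] read 'b'  n4⇒n5 (via fail)  ** P3@[61:61]
[62] read 'e'  n5⇒n0 (via fail)
[63] read 'e'  n0⇒n0
[64] read 'e'  n0⇒n0
[65] read 'c'  n0⇒n0
[66] read 'd'  n0⇒n1
[67] read 'd'  n1⇒n13  ** P5@[66:67]
[68] read 'e'  n13⇒n0 (via fail)
[69] read 'd'  n0⇒n1
[70] read 'a'  n1⇒n2  ** P0@[69:70]
[71] read 'd'  n2⇒n1 (via fail)
[72] read 'd'  n1⇒n13  ** P5@[71:72]
[73] read 'c'  n13⇒n8 (via fail)

Matches: [[1,3],[3,2],[3,5],[4,3],[6,2],[6,5],[7,5],[8,5],[10,3],[13,4],[16,1],[17,1],[20,5],[24,3],[27,4],[28,5],[30,3],[33,4],[37,3],[40,4],[41,5],[42,0],[44,3],[46,2],[46,5],[50,3],[52,3],[55,5],[58,3],[60,1],[61,3],[67,5],[70,0],[72,5]]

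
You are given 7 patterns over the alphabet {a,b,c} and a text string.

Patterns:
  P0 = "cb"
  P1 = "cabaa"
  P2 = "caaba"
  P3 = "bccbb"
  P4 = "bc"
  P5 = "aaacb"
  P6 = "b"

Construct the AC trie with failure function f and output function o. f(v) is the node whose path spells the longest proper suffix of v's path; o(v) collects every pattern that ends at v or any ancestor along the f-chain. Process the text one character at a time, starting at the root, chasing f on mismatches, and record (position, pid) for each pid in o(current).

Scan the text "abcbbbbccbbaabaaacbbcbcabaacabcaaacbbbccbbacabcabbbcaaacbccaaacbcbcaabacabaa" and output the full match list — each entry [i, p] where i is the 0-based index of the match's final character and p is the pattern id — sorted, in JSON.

Build:
Trie (insert patterns):
  0='ε' goto a→15 b→10 c→1
  1='c' goto a→3 b→2
  2='cb' goto ·  ←P0
  3='ca' goto a→7 b→4
  4='cab' goto a→5
  5='caba' goto a→6
  6='cabaa' goto ·  ←P1
  7='caa' goto b→8
  8='caab' goto a→9
  9='caaba' goto ·  ←P2
  10='b' goto c→11  ←P6
  11='bc' goto c→12  ←P4
  12='bcc' goto b→13
  13='bccb' goto b→14
  14='bccbb' goto ·  ←P3
  15='a' goto a→16
  16='aa' goto a→17
  17='aaa' goto c→18
  18='aaac' goto b→19
  19='aaacb' goto ·  ←P5

Failure links (BFS by depth):
  fail(1) 'c': from fail(0)=0 chase 'c': 0 ⇒ 0;  out=∅∪out(0)=∅
  fail(10) 'b': from fail(0)=0 chase 'b': 0 ⇒ 0;  out={6}∪out(0)={6}
  fail(15) 'a': from fail(0)=0 chase 'a': 0 ⇒ 0;  out=∅∪out(0)=∅
  fail(2) 'cb': from fail(1)=0 chase 'b': 0 ⇒ 10;  out={0}∪out(10)={0,6}
  fail(3) 'ca': from fail(1)=0 chase 'a': 0 ⇒ 15;  out=∅∪out(15)=∅
  fail(11) 'bc': from fail(10)=0 chase 'c': 0 ⇒ 1;  out={4}∪out(1)={4}
  fail(16) 'aa': from fail(15)=0 chase 'a': 0 ⇒ 15;  out=∅∪out(15)=∅
  fail(4) 'cab': from fail(3)=15 chase 'b': 15→0 ⇒ 10;  out=∅∪out(10)={6}
  fail(7) 'caa': from fail(3)=15 chase 'a': 15 ⇒ 16;  out=∅∪out(16)=∅
  fail(12) 'bcc': from fail(11)=1 chase 'c': 1→0 ⇒ 1;  out=∅∪out(1)=∅
  fail(17) 'aaa': from fail(16)=15 chase 'a': 15 ⇒ 16;  out=∅∪out(16)=∅
  fail(5) 'caba': from fail(4)=10 chase 'a': 10→0 ⇒ 15;  out=∅∪out(15)=∅
  fail(8) 'caab': from fail(7)=16 chase 'b': 16→15→0 ⇒ 10;  out=∅∪out(10)={6}
  fail(13) 'bccb': from fail(12)=1 chase 'b': 1 ⇒ 2;  out=∅∪out(2)={0,6}
  fail(18) 'aaac': from fail(17)=16 chase 'c': 16→15→0 ⇒ 1;  out=∅∪out(1)=∅
  fail(6) 'cabaa': from fail(5)=15 chase 'a': 15 ⇒ 16;  out={1}∪out(16)={1}
  fail(9) 'caaba': from fail(8)=10 chase 'a': 10→0 ⇒ 15;  out={2}∪out(15)={2}
  fail(14) 'bccbb': from fail(13)=2 chase 'b': 2→10→0 ⇒ 10;  out={3}∪out(10)={3,6}
  fail(19) 'aaacb': from fail(18)=1 chase 'b': 1 ⇒ 2;  out={5}∪out(2)={0,5,6}

Text stream:
i=0 'a': node 0→15
i=1 'b': node 15→10 ·f  emit P6@[1:1]
i=2 'c': node 10→11  emit P4@[1:2]
i=3 'b': node 11→2 ·f  emit P0@[2:3],P6@[3:3]
i=4 'b': node 2→10 ·f  emit P6@[4:4]
i=5 'b': node 10→10 ·f  emit P6@[5:5]
i=6 'b': node 10→10 ·f  emit P6@[6:6]
i=7 'c': node 10→11  emit P4@[6:7]
i=8 'c': node 11→12
i=9 'b': node 12→13  emit P0@[8:9],P6@[9:9]
i=10 'b': node 13→14  emit P3@[6:10],P6@[10:10]
i=11 'a': node 14→15 ·f
i=12 'a': node 15→16
i=13 'b': node 16→10 ·f  emit P6@[13:13]
i=14 'a': node 10→15 ·f
i=15 'a': node 15→16
i=16 'a': node 16→17
i=17 'c': node 17→18
i=18 'b': node 18→19  emit P0@[17:18],P5@[14:18],P6@[18:18]
i=19 'b': node 19→10 ·f  emit P6@[19:19]
i=20 'c': node 10→11  emit P4@[19:20]
i=21 'b': node 11→2 ·f  emit P0@[20:21],P6@[21:21]
i=22 'c': node 2→11 ·f  emit P4@[21:22]
i=23 'a': node 11→3 ·f
i=24 'b': node 3→4  emit P6@[24:24]
i=25 'a': node 4→5
i=26 'a': node 5→6  emit P1@[22:26]
i=27 'c': node 6→1 ·f
i=28 'a': node 1→3
i=29 'b': node 3→4  emit P6@[29:29]
i=30 'c': node 4→11 ·f  emit P4@[29:30]
i=31 'a': node 11→3 ·f
i=32 'a': node 3→7
i=33 'a': node 7→17 ·f
i=34 'c': node 17→18
i=35 'b': node 18→19  emit P0@[34:35],P5@[31:35],P6@[35:35]
i=36 'b': node 19→10 ·f  emit P6@[36:36]
i=37 'b': node 10→10 ·f  emit P6@[37:37]
i=38 'c': node 10→11  emit P4@[37:38]
i=39 'c': node 11→12
i=40 'b': node 12→13  emit P0@[39:40],P6@[40:40]
i=41 'b': node 13→14  emit P3@[37:41],P6@[41:41]
i=42 'a': node 14→15 ·f
i=43 'c': node 15→1 ·f
i=44 'a': node 1→3
i=45 'b': node 3→4  emit P6@[45:45]
i=46 'c': node 4→11 ·f  emit P4@[45:46]
i=47 'a': node 11→3 ·f
i=48 'b': node 3→4  emit P6@[48:48]
i=49 'b': node 4→10 ·f  emit P6@[49:49]
i=50 'b': node 10→10 ·f  emit P6@[50:50]
i=51 'c': node 10→11  emit P4@[50:51]
i=52 'a': node 11→3 ·f
i=53 'a': node 3→7
i=54 'a': node 7→17 ·f
i=55 'c': node 17→18
i=56 'b': node 18→19  emit P0@[55:56],P5@[52:56],P6@[56:56]
i=57 'c': node 19→11 ·f  emit P4@[56:57]
i=58 'c': node 11→12
i=59 'a': node 12→3 ·f
i=60 'a': node 3→7
i=61 'a': node 7→17 ·f
i=62 'c': node 17→18
i=63 'b': node 18→19  emit P0@[62:63],P5@[59:63],P6@[63:63]
i=64 'c': node 19→11 ·f  emit P4@[63:64]
i=65 'b': node 11→2 ·f  emit P0@[64:65],P6@[65:65]
i=66 'c': node 2→11 ·f  emit P4@[65:66]
i=67 'a': node 11→3 ·f
i=68 'a': node 3→7
i=69 'b': node 7→8  emit P6@[69:69]
i=70 'a': node 8→9  emit P2@[66:70]
i=71 'c': node 9→1 ·f
i=72 'a': node 1→3
i=73 'b': node 3→4  emit P6@[73:73]
i=74 'a': node 4→5
i=75 'a': node 5→6  emit P1@[71:75]

All matches (sorted): [[1,6],[2,4],[3,0],[3,6],[4,6],[5,6],[6,6],[7,4],[9,0],[9,6],[10,3],[10,6],[13,6],[18,0],[18,5],[18,6],[19,6],[20,4],[21,0],[21,6],[22,4],[24,6],[26,1],[29,6],[30,4],[35,0],[35,5],[35,6],[36,6],[37,6],[38,4],[40,0],[40,6],[41,3],[41,6],[45,6],[46,4],[48,6],[49,6],[50,6],[51,4],[56,0],[56,5],[56,6],[57,4],[63,0],[63,5],[63,6],[64,4],[65,0],[65,6],[66,4],[69,6],[70,2],[73,6],[75,1]]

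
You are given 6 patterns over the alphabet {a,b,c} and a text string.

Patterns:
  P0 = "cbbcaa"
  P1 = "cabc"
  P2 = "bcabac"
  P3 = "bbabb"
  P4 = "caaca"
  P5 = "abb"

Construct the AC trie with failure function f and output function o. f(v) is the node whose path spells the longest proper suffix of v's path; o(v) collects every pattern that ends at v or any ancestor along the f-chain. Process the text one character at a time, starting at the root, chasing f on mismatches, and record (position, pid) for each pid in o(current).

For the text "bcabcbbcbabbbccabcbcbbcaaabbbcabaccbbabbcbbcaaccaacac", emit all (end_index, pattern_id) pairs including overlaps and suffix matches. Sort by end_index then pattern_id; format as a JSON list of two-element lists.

Build automaton:
Trie nodes:
  0='ε' goto a→23 b→10 c→1
  1='c' goto a→7 b→2
  2='cb' goto b→3
  3='cbb' goto c→4
  4='cbbc' goto a→5
  5='cbbca' goto a→6
  6='cbbcaa' goto ·  [P0 ends]
  7='ca' goto a→20 b→8
  8='cab' goto c→9
  9='cabc' goto ·  [P1 ends]
  10='b' goto b→16 c→11
  11='bc' goto a→12
  12='bca' goto b→13
  13='bcab' goto a→14
  14='bcaba' goto c→15
  15='bcabac' goto ·  [P2 ends]
  16='bb' goto a→17
  17='bba' goto b→18
  18='bbab' goto b→19
  19='bbabb' goto ·  [P3 ends]
  20='caa' goto c→21
  21='caac' goto a→22
  22='caaca' goto ·  [P4 ends]
  23='a' goto b→24
  24='ab' goto b→25
  25='abb' goto ·  [P5 ends]

BFS fail/out derivation:
  fail(1) 'c': from fail(0)=0 chase 'c': 0 ⇒ 0;  out=∅∪out(0)=∅
  fail(10) 'b': from fail(0)=0 chase 'b': 0 ⇒ 0;  out=∅∪out(0)=∅
  fail(23) 'a': from fail(0)=0 chase 'a': 0 ⇒ 0;  out=∅∪out(0)=∅
  fail(2) 'cb': from fail(1)=0 chase 'b': 0 ⇒ 10;  out=∅∪out(10)=∅
  fail(7) 'ca': from fail(1)=0 chase 'a': 0 ⇒ 23;  out=∅∪out(23)=∅
  fail(11) 'bc': from fail(10)=0 chase 'c': 0 ⇒ 1;  out=∅∪out(1)=∅
  fail(16) 'bb': from fail(10)=0 chase 'b': 0 ⇒ 10;  out=∅∪out(10)=∅
  fail(24) 'ab': from fail(23)=0 chase 'b': 0 ⇒ 10;  out=∅∪out(10)=∅
  fail(3) 'cbb': from fail(2)=10 chase 'b': 10 ⇒ 16;  out=∅∪out(16)=∅
  fail(8) 'cab': from fail(7)=23 chase 'b': 23 ⇒ 24;  out=∅∪out(24)=∅
  fail(12) 'bca': from fail(11)=1 chase 'a': 1 ⇒ 7;  out=∅∪out(7)=∅
  fail(17) 'bba': from fail(16)=10 chase 'a': 10→0 ⇒ 23;  out=∅∪out(23)=∅
  fail(20) 'caa': from fail(7)=23 chase 'a': 23→0 ⇒ 23;  out=∅∪out(23)=∅
  fail(25) 'abb': from fail(24)=10 chase 'b': 10 ⇒ 16;  out={5}∪out(16)={5}
  fail(4) 'cbbc': from fail(3)=16 chase 'c': 16→10 ⇒ 11;  out=∅∪out(11)=∅
  fail(9) 'cabc': from fail(8)=24 chase 'c': 24→10 ⇒ 11;  out={1}∪out(11)={1}
  fail(13) 'bcab': from fail(12)=7 chase 'b': 7 ⇒ 8;  out=∅∪out(8)=∅
  fail(18) 'bbab': from fail(17)=23 chase 'b': 23 ⇒ 24;  out=∅∪out(24)=∅
  fail(21) 'caac': from fail(20)=23 chase 'c': 23→0 ⇒ 1;  out=∅∪out(1)=∅
  fail(5) 'cbbca': from fail(4)=11 chase 'a': 11 ⇒ 12;  out=∅∪out(12)=∅
  fail(14) 'bcaba': from fail(13)=8 chase 'a': 8→24→10→0 ⇒ 23;  out=∅∪out(23)=∅
  fail(19) 'bbabb': from fail(18)=24 chase 'b': 24 ⇒ 25;  out={3}∪out(25)={3,5}
  fail(22) 'caaca': from fail(21)=1 chase 'a': 1 ⇒ 7;  out={4}∪out(7)={4}
  fail(6) 'cbbcaa': from fail(5)=12 chase 'a': 12→7 ⇒ 20;  out={0}∪out(20)={0}
  fail(15) 'bcabac': from fail(14)=23 chase 'c': 23→0 ⇒ 1;  out={2}∪out(1)={2}

Text stream:
[0] read 'b'  n0⇒n10
[1] read 'c'  n10⇒n11
[2] read 'a'  n11⇒n12
[3] read 'b'  n12⇒n13
[4] read 'c'  n13⇒n9 ·f  → match P1@[1:4]
[5] read 'b'  n9⇒n2 ·f
[6] read 'b'  n2⇒n3
[7] read 'c'  n3⇒n4
[8] read 'b'  n4⇒n2 ·f
[9] read 'a'  n2⇒n23 ·f
[10] read 'b'  n23⇒n24
[11] read 'b'  n24⇒n25  → match P5@[9:11]
[12] read 'b'  n25⇒n16 ·f
[13] read 'c'  n16⇒n11 ·f
[14] read 'c'  n11⇒n1 ·f
[15] read 'a'  n1⇒n7
[16] read 'b'  n7⇒n8
[17] read 'c'  n8⇒n9  → match P1@[14:17]
[18] read 'b'  n9⇒n2 ·f
[19] read 'c'  n2⇒n11 ·f
[20] read 'b'  n11⇒n2 ·f
[21] read 'b'  n2⇒n3
[22] read 'c'  n3⇒n4
[23] read 'a'  n4⇒n5
[24] read 'a'  n5⇒n6  → match P0@[19:24]
[25] read 'a'  n6⇒n23 ·f
[26] read 'b'  n23⇒n24
[27] read 'b'  n24⇒n25  → match P5@[25:27]
[28] read 'b'  n25⇒n16 ·f
[29] read 'c'  n16⇒n11 ·f
[30] read 'a'  n11⇒n12
[31] read 'b'  n12⇒n13
[32] read 'a'  n13⇒n14
[33] read 'c'  n14⇒n15  → match P2@[28:33]
[34] read 'c'  n15⇒n1 ·f
[35] read 'b'  n1⇒n2
[36] read 'b'  n2⇒n3
[37] read 'a'  n3⇒n17 ·f
[38] read 'b'  n17⇒n18
[39] read 'b'  n18⇒n19  → match P3@[35:39],P5@[37:39]
[40] read 'c'  n19⇒n11 ·f
[41] read 'b'  n11⇒n2 ·f
[42] read 'b'  n2⇒n3
[43] read 'c'  n3⇒n4
[44] read 'a'  n4⇒n5
[45] read 'a'  n5⇒n6  → match P0@[40:45]
[46] read 'c'  n6⇒n21 ·f
[47] read 'c'  n21⇒n1 ·f
[48] read 'a'  n1⇒n7
[49] read 'a'  n7⇒n20
[50] read 'c'  n20⇒n21
[51] read 'a'  n21⇒n22  → match P4@[47:51]
[52] read 'c'  n22⇒n1 ·f

Result: [[4,1],[11,5],[17,1],[24,0],[27,5],[33,2],[39,3],[39,5],[45,0],[51,4]]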